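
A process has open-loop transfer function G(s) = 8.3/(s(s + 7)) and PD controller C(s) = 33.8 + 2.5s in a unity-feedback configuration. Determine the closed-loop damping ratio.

ζ = 0.828

Forward path: (33.8 + 2.5s)·8.3/(s(s+7)). The closed-loop characteristic equation is s² + (7 + 8.3·2.5)s + 8.3·33.8 = 0.
That is s² + 27.75s + 280.5 = 0, so ω_n = 16.75 rad/s and ζ = 27.75/(2·16.75) = 0.8284.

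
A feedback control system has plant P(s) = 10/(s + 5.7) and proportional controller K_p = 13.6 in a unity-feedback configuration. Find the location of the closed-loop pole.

s = -141.7

Closed-loop transfer function: T(s) = K_p·P(s)/(1 + K_p·P(s)) = 136/(s + 5.7 + 136) = 136/(s + 141.7).
The closed-loop pole is at s = −141.7.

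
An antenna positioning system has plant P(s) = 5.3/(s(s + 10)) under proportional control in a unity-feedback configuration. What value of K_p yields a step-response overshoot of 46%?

From %OS = 100·exp(−πζ/√(1−ζ²)) = 46%, ζ = −ln(0.46)/√(π²+ln²(0.46)) = 0.24.
Characteristic equation s² + 10s + 5.3K_p = 0 gives ζ = 10/(2√(5.3K_p)).
Setting ζ = 0.24: √(5.3K_p) = 10/(2·0.24) = 20.84, so K_p = 434.2/5.3 = 81.9.

K_p = 81.9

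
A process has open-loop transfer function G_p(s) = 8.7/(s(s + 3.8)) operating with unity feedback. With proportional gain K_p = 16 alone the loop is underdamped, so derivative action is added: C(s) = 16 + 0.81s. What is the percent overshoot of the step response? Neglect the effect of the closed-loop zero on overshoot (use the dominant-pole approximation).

19.7%

Forward path: (16 + 0.81s)·8.7/(s(s+3.8)). The closed-loop characteristic equation is s² + (3.8 + 8.7·0.81)s + 8.7·16 = 0.
That is s² + 10.85s + 139.2 = 0, so ω_n = 11.8 rad/s and ζ = 10.85/(2·11.8) = 0.4597.
%OS = 100·exp(−πζ/√(1−ζ²)) = 19.7%.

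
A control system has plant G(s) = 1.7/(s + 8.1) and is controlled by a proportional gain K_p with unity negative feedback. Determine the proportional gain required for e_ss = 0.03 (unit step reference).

K_p = 154

Steady-state error for a unit step on this type-0 loop is 1/(1 + K_p·G(0)).
G(0) = 0.2099. Require 1/(1 + K_p·0.2099) = 0.03, so 1 + 0.2099·K_p = 33.33.
K_p = (33.33 − 1)/0.2099 = 154.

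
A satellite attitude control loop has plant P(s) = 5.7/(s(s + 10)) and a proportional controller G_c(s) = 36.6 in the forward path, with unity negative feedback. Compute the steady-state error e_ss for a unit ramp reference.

The loop has one pole at the origin (type 1). Velocity error constant K_v = lim_{s→0} s·G_c(s)P(s) = 36.6·5.7/10 = 20.86.
Steady-state error to a unit ramp: e_ss = 1/K_v = 0.0479.

0.0479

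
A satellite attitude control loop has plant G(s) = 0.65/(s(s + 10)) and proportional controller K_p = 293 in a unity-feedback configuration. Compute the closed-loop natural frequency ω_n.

The closed-loop denominator is s(s+10) + 293·0.65 = s² + 10s + 190.5.
Matching s² + 2ζω_n s + ω_n²: ω_n = √190.5 = 13.8 rad/s and 2ζω_n = 10, so ζ = 10/(2·13.8) = 0.362.

ω_n = 13.8 rad/s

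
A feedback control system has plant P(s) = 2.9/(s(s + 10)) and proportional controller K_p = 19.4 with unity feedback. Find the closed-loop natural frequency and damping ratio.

With unity feedback the closed-loop characteristic equation is s² + 10s + 19.4·2.9 = s² + 10s + 56.26 = 0.
So ω_n² = 56.26 ⇒ ω_n = 7.501 rad/s, and ζ = 10/(2ω_n) = 0.667.

ω_n = 7.5 rad/s, ζ = 0.667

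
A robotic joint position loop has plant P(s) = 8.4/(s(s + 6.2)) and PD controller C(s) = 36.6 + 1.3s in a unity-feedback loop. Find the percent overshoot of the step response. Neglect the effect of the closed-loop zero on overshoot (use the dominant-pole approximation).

17.2%

Forward path: (36.6 + 1.3s)·8.4/(s(s+6.2)). The closed-loop characteristic equation is s² + (6.2 + 8.4·1.3)s + 8.4·36.6 = 0.
That is s² + 17.12s + 307.4 = 0, so ω_n = 17.53 rad/s and ζ = 17.12/(2·17.53) = 0.4882.
%OS = 100·exp(−πζ/√(1−ζ²)) = 17.2%.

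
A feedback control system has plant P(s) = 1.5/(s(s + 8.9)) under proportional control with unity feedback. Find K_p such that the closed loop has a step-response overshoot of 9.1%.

K_p = 35.9

From %OS = 100·exp(−πζ/√(1−ζ²)) = 9.1%, ζ = −ln(0.091)/√(π²+ln²(0.091)) = 0.6066.
Characteristic equation s² + 8.9s + 1.5K_p = 0 gives ζ = 8.9/(2√(1.5K_p)).
Setting ζ = 0.6066: √(1.5K_p) = 8.9/(2·0.6066) = 7.336, so K_p = 53.82/1.5 = 35.9.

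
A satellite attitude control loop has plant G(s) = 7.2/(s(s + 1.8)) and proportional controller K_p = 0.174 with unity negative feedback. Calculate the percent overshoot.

1.43%

From 1 + K_pG(s) = 0: s² + 1.8s + 1.253 = 0 ⇒ ω_n = 1.119, ζ = 0.8041.
%OS = 100·exp(−πζ/√(1−ζ²)) = 100·exp(−π·0.8041/√0.3534) = 1.43%.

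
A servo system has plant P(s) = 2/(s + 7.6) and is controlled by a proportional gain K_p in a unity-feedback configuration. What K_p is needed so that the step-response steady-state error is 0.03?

K_p = 123

Steady-state error for a unit step on this type-0 loop is 1/(1 + K_p·P(0)).
P(0) = 0.2632. Require 1/(1 + K_p·0.2632) = 0.03, so 1 + 0.2632·K_p = 33.33.
K_p = (33.33 − 1)/0.2632 = 123.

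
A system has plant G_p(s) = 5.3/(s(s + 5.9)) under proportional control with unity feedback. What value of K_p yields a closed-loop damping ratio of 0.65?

Closed-loop characteristic equation: s² + 5.9s + K_p·5.3 = 0.
So ω_n = √(5.3K_p) and 2ζω_n = 5.9, giving ζ = 5.9/(2√(5.3K_p)).
Setting ζ = 0.65: √(5.3K_p) = 5.9/(2·0.65) = 4.538, so K_p = 20.6/5.3 = 3.89.

K_p = 3.89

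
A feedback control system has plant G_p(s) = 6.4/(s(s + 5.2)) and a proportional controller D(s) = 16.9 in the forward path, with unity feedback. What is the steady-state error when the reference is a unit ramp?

0.0481

The loop has one pole at the origin (type 1). Velocity error constant K_v = lim_{s→0} s·D(s)G_p(s) = 16.9·6.4/5.2 = 20.8.
Steady-state error to a unit ramp: e_ss = 1/K_v = 0.0481.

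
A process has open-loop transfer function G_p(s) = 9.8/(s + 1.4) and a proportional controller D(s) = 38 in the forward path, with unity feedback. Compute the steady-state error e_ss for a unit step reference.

0.00375

The loop is type 0. Static position error constant K_pos = D(0)·G_p(0) = 38·7 = 266.
Steady-state error to a unit step: e_ss = 1/(1+K_pos) = 1/267 = 0.00375.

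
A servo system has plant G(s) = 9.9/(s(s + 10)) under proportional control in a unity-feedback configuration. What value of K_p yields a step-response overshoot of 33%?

From %OS = 100·exp(−πζ/√(1−ζ²)) = 33%, ζ = −ln(0.33)/√(π²+ln²(0.33)) = 0.3328.
Characteristic equation s² + 10s + 9.9K_p = 0 gives ζ = 10/(2√(9.9K_p)).
Setting ζ = 0.3328: √(9.9K_p) = 10/(2·0.3328) = 15.02, so K_p = 225.7/9.9 = 22.8.

K_p = 22.8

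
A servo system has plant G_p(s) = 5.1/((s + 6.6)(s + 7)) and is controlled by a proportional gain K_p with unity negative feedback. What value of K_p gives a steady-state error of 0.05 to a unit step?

K_p = 172

For a type-0 loop with proportional control, e_ss = 1/(1 + K_p·G_p(0)).
G_p(0) = 0.1104. Require 1/(1 + K_p·0.1104) = 0.05, so 1 + 0.1104·K_p = 20.
K_p = (20 − 1)/0.1104 = 172.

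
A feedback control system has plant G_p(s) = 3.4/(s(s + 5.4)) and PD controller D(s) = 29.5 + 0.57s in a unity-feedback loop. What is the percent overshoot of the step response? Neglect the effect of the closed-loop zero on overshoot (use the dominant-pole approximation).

Forward path: (29.5 + 0.57s)·3.4/(s(s+5.4)). The closed-loop characteristic equation is s² + (5.4 + 3.4·0.57)s + 3.4·29.5 = 0.
That is s² + 7.338s + 100.3 = 0, so ω_n = 10.01 rad/s and ζ = 7.338/(2·10.01) = 0.3664.
%OS = 100·exp(−πζ/√(1−ζ²)) = 29%.

29%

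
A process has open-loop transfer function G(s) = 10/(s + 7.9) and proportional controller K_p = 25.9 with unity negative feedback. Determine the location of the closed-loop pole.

Closed-loop transfer function: T(s) = K_p·G(s)/(1 + K_p·G(s)) = 259/(s + 7.9 + 259) = 259/(s + 266.9).
The closed-loop pole is at s = −266.9.

s = -266.9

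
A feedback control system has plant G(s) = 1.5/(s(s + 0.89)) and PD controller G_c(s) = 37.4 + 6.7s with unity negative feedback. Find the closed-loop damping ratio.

Forward path: (37.4 + 6.7s)·1.5/(s(s+0.89)). The closed-loop characteristic equation is s² + (0.89 + 1.5·6.7)s + 1.5·37.4 = 0.
That is s² + 10.94s + 56.1 = 0, so ω_n = 7.49 rad/s and ζ = 10.94/(2·7.49) = 0.7303.

ζ = 0.73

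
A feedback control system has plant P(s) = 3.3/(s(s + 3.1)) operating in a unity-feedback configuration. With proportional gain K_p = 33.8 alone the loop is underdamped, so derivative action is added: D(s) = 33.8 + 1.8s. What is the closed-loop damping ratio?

Forward path: (33.8 + 1.8s)·3.3/(s(s+3.1)). The closed-loop characteristic equation is s² + (3.1 + 3.3·1.8)s + 3.3·33.8 = 0.
That is s² + 9.04s + 111.5 = 0, so ω_n = 10.56 rad/s and ζ = 9.04/(2·10.56) = 0.428.

ζ = 0.428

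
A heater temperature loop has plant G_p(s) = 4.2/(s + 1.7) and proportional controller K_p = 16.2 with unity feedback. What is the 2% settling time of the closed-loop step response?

T_s ≈ 0.0574 s

Closed-loop transfer function: T(s) = K_p·G_p(s)/(1 + K_p·G_p(s)) = 68.04/(s + 1.7 + 68.04) = 68.04/(s + 69.74).
Time constant τ = 1/69.74 = 0.01434 s, so the 2% settling time is about 4τ = 0.0574 s.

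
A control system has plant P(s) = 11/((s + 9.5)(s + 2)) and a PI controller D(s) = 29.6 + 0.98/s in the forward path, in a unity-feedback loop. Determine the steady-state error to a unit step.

The open loop D(s)P(s) has a pole at the origin (type 1), so the static position error constant is infinite and e_ss = 1/(1+∞) = 0.

0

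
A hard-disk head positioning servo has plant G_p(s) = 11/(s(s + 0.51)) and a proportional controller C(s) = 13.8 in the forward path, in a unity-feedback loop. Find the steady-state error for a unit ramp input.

The loop has one pole at the origin (type 1). Velocity error constant K_v = lim_{s→0} s·C(s)G_p(s) = 13.8·11/0.51 = 297.6.
Steady-state error to a unit ramp: e_ss = 1/K_v = 0.00336.

0.00336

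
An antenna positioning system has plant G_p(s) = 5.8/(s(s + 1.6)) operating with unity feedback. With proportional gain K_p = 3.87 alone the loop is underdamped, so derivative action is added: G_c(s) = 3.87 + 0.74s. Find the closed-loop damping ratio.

ζ = 0.622

Forward path: (3.87 + 0.74s)·5.8/(s(s+1.6)). The closed-loop characteristic equation is s² + (1.6 + 5.8·0.74)s + 5.8·3.87 = 0.
That is s² + 5.892s + 22.45 = 0, so ω_n = 4.738 rad/s and ζ = 5.892/(2·4.738) = 0.6218.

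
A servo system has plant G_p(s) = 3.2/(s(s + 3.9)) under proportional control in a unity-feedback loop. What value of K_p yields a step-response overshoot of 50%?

K_p = 25.6

From %OS = 100·exp(−πζ/√(1−ζ²)) = 50%, ζ = −ln(0.5)/√(π²+ln²(0.5)) = 0.2155.
Characteristic equation s² + 3.9s + 3.2K_p = 0 gives ζ = 3.9/(2√(3.2K_p)).
Setting ζ = 0.2155: √(3.2K_p) = 3.9/(2·0.2155) = 9.051, so K_p = 81.91/3.2 = 25.6.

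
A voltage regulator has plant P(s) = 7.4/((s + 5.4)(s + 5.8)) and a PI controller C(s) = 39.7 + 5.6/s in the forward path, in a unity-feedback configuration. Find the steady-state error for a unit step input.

0

The open loop C(s)P(s) has a pole at the origin (type 1), so the static position error constant is infinite and e_ss = 1/(1+∞) = 0.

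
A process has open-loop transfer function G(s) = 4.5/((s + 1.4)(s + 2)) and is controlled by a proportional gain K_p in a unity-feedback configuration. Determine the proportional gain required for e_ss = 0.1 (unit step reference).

K_p = 5.6

Steady-state error for a unit step on this type-0 loop is 1/(1 + K_p·G(0)).
G(0) = 1.607. Require 1/(1 + K_p·1.607) = 0.1, so 1 + 1.607·K_p = 10.
K_p = (10 − 1)/1.607 = 5.6.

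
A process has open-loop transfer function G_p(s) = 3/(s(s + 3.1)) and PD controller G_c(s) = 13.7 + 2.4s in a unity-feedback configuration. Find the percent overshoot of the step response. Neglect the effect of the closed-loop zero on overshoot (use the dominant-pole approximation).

Forward path: (13.7 + 2.4s)·3/(s(s+3.1)). The closed-loop characteristic equation is s² + (3.1 + 3·2.4)s + 3·13.7 = 0.
That is s² + 10.3s + 41.1 = 0, so ω_n = 6.411 rad/s and ζ = 10.3/(2·6.411) = 0.8033.
%OS = 100·exp(−πζ/√(1−ζ²)) = 1.44%.

1.44%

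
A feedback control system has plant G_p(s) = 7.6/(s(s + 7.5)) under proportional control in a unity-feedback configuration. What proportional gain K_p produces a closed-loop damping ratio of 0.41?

Closed-loop characteristic equation: s² + 7.5s + K_p·7.6 = 0.
So ω_n = √(7.6K_p) and 2ζω_n = 7.5, giving ζ = 7.5/(2√(7.6K_p)).
Setting ζ = 0.41: √(7.6K_p) = 7.5/(2·0.41) = 9.146, so K_p = 83.66/7.6 = 11.

K_p = 11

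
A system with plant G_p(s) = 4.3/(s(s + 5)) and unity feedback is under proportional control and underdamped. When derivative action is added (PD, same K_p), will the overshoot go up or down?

With PD the characteristic equation becomes s² + (a + K·K_d)s + K·K_p = 0; the damping term grows, ζ rises, overshoot falls.

decrease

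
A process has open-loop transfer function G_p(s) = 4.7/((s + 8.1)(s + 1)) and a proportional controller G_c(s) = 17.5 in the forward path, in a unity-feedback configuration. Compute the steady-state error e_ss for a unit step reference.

0.0897

The loop is type 0. Static position error constant K_pos = G_c(0)·G_p(0) = 17.5·0.5802 = 10.15.
Steady-state error to a unit step: e_ss = 1/(1+K_pos) = 1/11.15 = 0.0897.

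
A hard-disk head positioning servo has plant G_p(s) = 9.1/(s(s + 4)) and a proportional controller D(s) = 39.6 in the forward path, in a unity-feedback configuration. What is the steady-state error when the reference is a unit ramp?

The loop has one pole at the origin (type 1). Velocity error constant K_v = lim_{s→0} s·D(s)G_p(s) = 39.6·9.1/4 = 90.09.
Steady-state error to a unit ramp: e_ss = 1/K_v = 0.0111.

0.0111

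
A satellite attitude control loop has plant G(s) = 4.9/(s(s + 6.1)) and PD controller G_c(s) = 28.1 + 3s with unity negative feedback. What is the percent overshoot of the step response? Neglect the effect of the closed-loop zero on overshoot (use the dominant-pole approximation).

0.245%

Forward path: (28.1 + 3s)·4.9/(s(s+6.1)). The closed-loop characteristic equation is s² + (6.1 + 4.9·3)s + 4.9·28.1 = 0.
That is s² + 20.8s + 137.7 = 0, so ω_n = 11.73 rad/s and ζ = 20.8/(2·11.73) = 0.8863.
%OS = 100·exp(−πζ/√(1−ζ²)) = 0.245%.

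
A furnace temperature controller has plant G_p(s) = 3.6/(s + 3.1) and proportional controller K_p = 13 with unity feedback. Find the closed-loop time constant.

τ = 0.02 s

Closed-loop transfer function: T(s) = K_p·G_p(s)/(1 + K_p·G_p(s)) = 46.8/(s + 3.1 + 46.8) = 46.8/(s + 49.9).
Time constant τ = 1/49.9 = 0.02 s.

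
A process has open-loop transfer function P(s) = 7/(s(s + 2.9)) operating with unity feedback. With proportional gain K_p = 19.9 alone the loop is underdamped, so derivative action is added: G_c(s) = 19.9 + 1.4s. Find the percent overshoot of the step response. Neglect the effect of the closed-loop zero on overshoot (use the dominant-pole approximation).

Forward path: (19.9 + 1.4s)·7/(s(s+2.9)). The closed-loop characteristic equation is s² + (2.9 + 7·1.4)s + 7·19.9 = 0.
That is s² + 12.7s + 139.3 = 0, so ω_n = 11.8 rad/s and ζ = 12.7/(2·11.8) = 0.538.
%OS = 100·exp(−πζ/√(1−ζ²)) = 13.5%.

13.5%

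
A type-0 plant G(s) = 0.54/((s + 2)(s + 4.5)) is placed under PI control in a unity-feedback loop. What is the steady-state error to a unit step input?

0

The PI controller's integrator makes the forward path type 1, so e_ss to a step is zero.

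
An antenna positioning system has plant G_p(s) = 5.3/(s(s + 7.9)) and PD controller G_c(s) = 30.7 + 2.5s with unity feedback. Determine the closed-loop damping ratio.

ζ = 0.829

Forward path: (30.7 + 2.5s)·5.3/(s(s+7.9)). The closed-loop characteristic equation is s² + (7.9 + 5.3·2.5)s + 5.3·30.7 = 0.
That is s² + 21.15s + 162.7 = 0, so ω_n = 12.76 rad/s and ζ = 21.15/(2·12.76) = 0.829.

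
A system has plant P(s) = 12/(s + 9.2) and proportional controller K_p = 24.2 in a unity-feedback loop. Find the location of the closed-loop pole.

Closed-loop transfer function: T(s) = K_p·P(s)/(1 + K_p·P(s)) = 290.4/(s + 9.2 + 290.4) = 290.4/(s + 299.6).
The closed-loop pole is at s = −299.6.

s = -299.6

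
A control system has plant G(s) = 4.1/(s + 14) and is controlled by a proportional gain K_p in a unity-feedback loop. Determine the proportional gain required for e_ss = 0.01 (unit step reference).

K_p = 338

For a type-0 loop with proportional control, e_ss = 1/(1 + K_p·G(0)).
G(0) = 0.2929. Require 1/(1 + K_p·0.2929) = 0.01, so 1 + 0.2929·K_p = 100.
K_p = (100 − 1)/0.2929 = 338.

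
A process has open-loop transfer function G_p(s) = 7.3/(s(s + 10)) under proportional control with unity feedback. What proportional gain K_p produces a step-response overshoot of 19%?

From %OS = 100·exp(−πζ/√(1−ζ²)) = 19%, ζ = −ln(0.19)/√(π²+ln²(0.19)) = 0.4673.
Characteristic equation s² + 10s + 7.3K_p = 0 gives ζ = 10/(2√(7.3K_p)).
Setting ζ = 0.4673: √(7.3K_p) = 10/(2·0.4673) = 10.7, so K_p = 114.5/7.3 = 15.7.

K_p = 15.7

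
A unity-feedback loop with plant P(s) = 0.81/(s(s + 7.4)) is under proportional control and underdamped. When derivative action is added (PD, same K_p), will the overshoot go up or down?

The derivative term adds K·K_d to the s-coefficient of the characteristic equation, raising 2ζω_n while ω_n is unchanged; ζ increases, so overshoot decreases.

decrease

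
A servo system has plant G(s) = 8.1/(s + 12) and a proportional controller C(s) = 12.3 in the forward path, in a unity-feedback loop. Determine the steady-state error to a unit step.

0.107

The loop is type 0. Static position error constant K_pos = C(0)·G(0) = 12.3·0.675 = 8.303.
Steady-state error to a unit step: e_ss = 1/(1+K_pos) = 1/9.303 = 0.107.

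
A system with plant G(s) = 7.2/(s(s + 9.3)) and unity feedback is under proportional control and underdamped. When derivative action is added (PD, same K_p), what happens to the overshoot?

decrease

The derivative term adds K·K_d to the s-coefficient of the characteristic equation, raising 2ζω_n while ω_n is unchanged; ζ increases, so overshoot decreases.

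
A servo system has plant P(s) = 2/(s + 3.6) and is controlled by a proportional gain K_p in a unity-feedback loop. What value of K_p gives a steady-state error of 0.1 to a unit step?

K_p = 16.2

Steady-state error for a unit step on this type-0 loop is 1/(1 + K_p·P(0)).
P(0) = 0.5556. Require 1/(1 + K_p·0.5556) = 0.1, so 1 + 0.5556·K_p = 10.
K_p = (10 − 1)/0.5556 = 16.2.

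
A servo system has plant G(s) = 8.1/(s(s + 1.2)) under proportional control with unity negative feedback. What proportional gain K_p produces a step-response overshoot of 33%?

K_p = 0.401

From %OS = 100·exp(−πζ/√(1−ζ²)) = 33%, ζ = −ln(0.33)/√(π²+ln²(0.33)) = 0.3328.
Characteristic equation s² + 1.2s + 8.1K_p = 0 gives ζ = 1.2/(2√(8.1K_p)).
Setting ζ = 0.3328: √(8.1K_p) = 1.2/(2·0.3328) = 1.803, so K_p = 3.251/8.1 = 0.401.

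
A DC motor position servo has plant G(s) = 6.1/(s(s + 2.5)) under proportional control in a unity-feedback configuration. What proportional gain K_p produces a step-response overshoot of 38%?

K_p = 2.96

From %OS = 100·exp(−πζ/√(1−ζ²)) = 38%, ζ = −ln(0.38)/√(π²+ln²(0.38)) = 0.2943.
Characteristic equation s² + 2.5s + 6.1K_p = 0 gives ζ = 2.5/(2√(6.1K_p)).
Setting ζ = 0.2943: √(6.1K_p) = 2.5/(2·0.2943) = 4.247, so K_p = 18.03/6.1 = 2.96.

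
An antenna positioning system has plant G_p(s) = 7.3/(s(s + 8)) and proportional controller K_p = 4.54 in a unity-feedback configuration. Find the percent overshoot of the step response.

Closed-loop characteristic equation: s² + 8s + 33.14 = 0, so ω_n = 5.757 rad/s and ζ = 8/(2·5.757) = 0.6948.
%OS = 100·exp(−πζ/√(1−ζ²)) = 100·exp(−π·0.6948/√0.5172) = 4.81%.

4.81%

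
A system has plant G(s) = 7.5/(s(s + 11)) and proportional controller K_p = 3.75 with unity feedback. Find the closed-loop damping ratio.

ζ = 1.04

With unity feedback the closed-loop characteristic equation is s² + 11s + 3.75·7.5 = s² + 11s + 28.12 = 0.
So ω_n² = 28.12 ⇒ ω_n = 5.303 rad/s, and ζ = 11/(2ω_n) = 1.04.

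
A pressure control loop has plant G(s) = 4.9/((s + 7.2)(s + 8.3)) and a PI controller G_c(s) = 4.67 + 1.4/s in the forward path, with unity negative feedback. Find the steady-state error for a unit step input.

The open loop G_c(s)G(s) has a pole at the origin (type 1), so the static position error constant is infinite and e_ss = 1/(1+∞) = 0.

0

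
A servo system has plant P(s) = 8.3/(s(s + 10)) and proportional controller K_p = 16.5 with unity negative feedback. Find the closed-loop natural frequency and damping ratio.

ω_n = 11.7 rad/s, ζ = 0.427

1 + K_p·P(s) = 0 gives s² + 10s + 137 = 0.
Matching s² + 2ζω_n s + ω_n²: ω_n = √137 = 11.7 rad/s and 2ζω_n = 10, so ζ = 10/(2·11.7) = 0.427.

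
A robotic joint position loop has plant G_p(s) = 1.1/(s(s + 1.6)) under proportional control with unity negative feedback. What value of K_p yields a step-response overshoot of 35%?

K_p = 5.79

From %OS = 100·exp(−πζ/√(1−ζ²)) = 35%, ζ = −ln(0.35)/√(π²+ln²(0.35)) = 0.3169.
Characteristic equation s² + 1.6s + 1.1K_p = 0 gives ζ = 1.6/(2√(1.1K_p)).
Setting ζ = 0.3169: √(1.1K_p) = 1.6/(2·0.3169) = 2.524, so K_p = 6.371/1.1 = 5.79.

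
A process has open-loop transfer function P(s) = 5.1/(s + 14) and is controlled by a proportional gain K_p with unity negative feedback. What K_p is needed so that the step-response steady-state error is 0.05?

For a type-0 loop with proportional control, e_ss = 1/(1 + K_p·P(0)).
P(0) = 0.3643. Require 1/(1 + K_p·0.3643) = 0.05, so 1 + 0.3643·K_p = 20.
K_p = (20 − 1)/0.3643 = 52.2.

K_p = 52.2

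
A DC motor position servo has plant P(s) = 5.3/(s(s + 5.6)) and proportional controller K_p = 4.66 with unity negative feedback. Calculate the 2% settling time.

T_s ≈ 1.43 s

Closed-loop characteristic equation: s² + 5.6s + 24.7 = 0, so ω_n = 4.97 rad/s and ζ = 5.6/(2·4.97) = 0.5634.
2% settling time T_s ≈ 4/(ζω_n) = 4/2.8 = 1.43 s.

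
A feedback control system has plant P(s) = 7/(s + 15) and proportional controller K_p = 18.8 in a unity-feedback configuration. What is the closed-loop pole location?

s = -146.6

Closed-loop transfer function: T(s) = K_p·P(s)/(1 + K_p·P(s)) = 131.6/(s + 15 + 131.6) = 131.6/(s + 146.6).
The closed-loop pole is at s = −146.6.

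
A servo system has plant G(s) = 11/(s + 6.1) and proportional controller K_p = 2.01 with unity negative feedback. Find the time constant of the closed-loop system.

τ = 0.0354 s

Closed-loop transfer function: T(s) = K_p·G(s)/(1 + K_p·G(s)) = 22.11/(s + 6.1 + 22.11) = 22.11/(s + 28.21).
Time constant τ = 1/28.21 = 0.0354 s.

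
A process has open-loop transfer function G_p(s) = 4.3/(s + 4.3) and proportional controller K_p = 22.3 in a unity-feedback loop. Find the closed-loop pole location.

s = -100.2

Closed-loop transfer function: T(s) = K_p·G_p(s)/(1 + K_p·G_p(s)) = 95.89/(s + 4.3 + 95.89) = 95.89/(s + 100.2).
The closed-loop pole is at s = −100.2.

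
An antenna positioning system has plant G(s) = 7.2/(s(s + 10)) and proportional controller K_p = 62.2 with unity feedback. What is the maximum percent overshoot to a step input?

46.6%

From 1 + K_pG(s) = 0: s² + 10s + 447.8 = 0 ⇒ ω_n = 21.16, ζ = 0.2363.
%OS = 100·exp(−πζ/√(1−ζ²)) = 100·exp(−π·0.2363/√0.9442) = 46.6%.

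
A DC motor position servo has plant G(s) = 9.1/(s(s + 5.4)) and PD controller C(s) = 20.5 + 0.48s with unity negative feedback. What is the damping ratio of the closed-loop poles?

ζ = 0.358

Forward path: (20.5 + 0.48s)·9.1/(s(s+5.4)). The closed-loop characteristic equation is s² + (5.4 + 9.1·0.48)s + 9.1·20.5 = 0.
That is s² + 9.768s + 186.5 = 0, so ω_n = 13.66 rad/s and ζ = 9.768/(2·13.66) = 0.3576.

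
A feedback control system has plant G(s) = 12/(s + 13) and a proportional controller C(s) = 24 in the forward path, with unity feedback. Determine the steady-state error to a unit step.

The loop is type 0. Static position error constant K_pos = C(0)·G(0) = 24·0.9231 = 22.15.
Steady-state error to a unit step: e_ss = 1/(1+K_pos) = 1/23.15 = 0.0432.

0.0432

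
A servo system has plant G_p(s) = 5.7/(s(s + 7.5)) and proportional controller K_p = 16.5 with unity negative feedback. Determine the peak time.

Closed-loop characteristic equation: s² + 7.5s + 94.05 = 0, so ω_n = 9.698 rad/s and ζ = 7.5/(2·9.698) = 0.3867.
Damped frequency ω_d = ω_n√(1−ζ²) = 8.944 rad/s, so peak time T_p = π/ω_d = 0.351 s.

T_p = 0.351 s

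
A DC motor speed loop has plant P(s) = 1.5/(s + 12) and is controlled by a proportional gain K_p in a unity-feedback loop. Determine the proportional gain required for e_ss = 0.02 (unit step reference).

K_p = 392

For a type-0 loop with proportional control, e_ss = 1/(1 + K_p·P(0)).
P(0) = 0.125. Require 1/(1 + K_p·0.125) = 0.02, so 1 + 0.125·K_p = 50.
K_p = (50 − 1)/0.125 = 392.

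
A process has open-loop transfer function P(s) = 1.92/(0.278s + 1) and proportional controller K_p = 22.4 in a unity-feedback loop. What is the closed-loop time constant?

Closed loop: T(s) = K_p·P/(1+K_p·P) = 43.01/(0.278s + 1 + 43.01), with pole at s = −(1 + 43.01)/0.278 = −158.3.
Closed-loop time constant τ = 1/158.3 = 0.00632 s.

τ = 0.00632 s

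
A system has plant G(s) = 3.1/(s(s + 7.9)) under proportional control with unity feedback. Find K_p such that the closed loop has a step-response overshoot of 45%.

K_p = 82.9

From %OS = 100·exp(−πζ/√(1−ζ²)) = 45%, ζ = −ln(0.45)/√(π²+ln²(0.45)) = 0.2463.
Characteristic equation s² + 7.9s + 3.1K_p = 0 gives ζ = 7.9/(2√(3.1K_p)).
Setting ζ = 0.2463: √(3.1K_p) = 7.9/(2·0.2463) = 16.03, so K_p = 257.1/3.1 = 82.9.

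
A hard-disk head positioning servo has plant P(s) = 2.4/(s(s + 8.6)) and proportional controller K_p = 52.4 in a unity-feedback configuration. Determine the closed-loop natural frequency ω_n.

1 + K_p·P(s) = 0 gives s² + 8.6s + 125.8 = 0.
So ω_n² = 125.8 ⇒ ω_n = 11.21 rad/s, and ζ = 8.6/(2ω_n) = 0.383.

ω_n = 11.2 rad/s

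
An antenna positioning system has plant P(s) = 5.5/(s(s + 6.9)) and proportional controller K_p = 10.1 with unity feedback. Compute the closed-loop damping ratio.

The closed-loop denominator is s(s+6.9) + 10.1·5.5 = s² + 6.9s + 55.55.
Matching s² + 2ζω_n s + ω_n²: ω_n = √55.55 = 7.453 rad/s and 2ζω_n = 6.9, so ζ = 6.9/(2·7.453) = 0.463.

ζ = 0.463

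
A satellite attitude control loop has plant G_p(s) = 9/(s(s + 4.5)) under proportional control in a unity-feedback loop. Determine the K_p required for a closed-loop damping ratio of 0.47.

K_p = 2.55

Closed-loop characteristic equation: s² + 4.5s + K_p·9 = 0.
So ω_n = √(9K_p) and 2ζω_n = 4.5, giving ζ = 4.5/(2√(9K_p)).
Setting ζ = 0.47: √(9K_p) = 4.5/(2·0.47) = 4.787, so K_p = 22.92/9 = 2.55.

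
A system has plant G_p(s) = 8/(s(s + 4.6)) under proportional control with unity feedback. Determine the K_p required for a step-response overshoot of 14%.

From %OS = 100·exp(−πζ/√(1−ζ²)) = 14%, ζ = −ln(0.14)/√(π²+ln²(0.14)) = 0.5305.
Characteristic equation s² + 4.6s + 8K_p = 0 gives ζ = 4.6/(2√(8K_p)).
Setting ζ = 0.5305: √(8K_p) = 4.6/(2·0.5305) = 4.335, so K_p = 18.8/8 = 2.35.

K_p = 2.35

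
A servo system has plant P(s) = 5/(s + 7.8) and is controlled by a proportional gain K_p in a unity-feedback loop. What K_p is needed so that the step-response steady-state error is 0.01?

K_p = 154

For a type-0 loop with proportional control, e_ss = 1/(1 + K_p·P(0)).
P(0) = 0.641. Require 1/(1 + K_p·0.641) = 0.01, so 1 + 0.641·K_p = 100.
K_p = (100 − 1)/0.641 = 154.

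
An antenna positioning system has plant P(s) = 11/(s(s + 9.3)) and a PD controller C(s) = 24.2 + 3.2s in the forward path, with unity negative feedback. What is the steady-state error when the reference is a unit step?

The open loop C(s)P(s) has a pole at the origin (type 1), so the static position error constant is infinite and e_ss = 1/(1+∞) = 0.

0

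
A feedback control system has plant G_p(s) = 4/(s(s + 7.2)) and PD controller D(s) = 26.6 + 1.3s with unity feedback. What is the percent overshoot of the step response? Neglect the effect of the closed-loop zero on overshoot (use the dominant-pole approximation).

9.42%

Forward path: (26.6 + 1.3s)·4/(s(s+7.2)). The closed-loop characteristic equation is s² + (7.2 + 4·1.3)s + 4·26.6 = 0.
That is s² + 12.4s + 106.4 = 0, so ω_n = 10.32 rad/s and ζ = 12.4/(2·10.32) = 0.6011.
%OS = 100·exp(−πζ/√(1−ζ²)) = 9.42%.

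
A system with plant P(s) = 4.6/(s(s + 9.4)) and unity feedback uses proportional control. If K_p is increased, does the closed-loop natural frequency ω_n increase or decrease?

increase

ω_n = √(4.6·K_p), which grows with K_p.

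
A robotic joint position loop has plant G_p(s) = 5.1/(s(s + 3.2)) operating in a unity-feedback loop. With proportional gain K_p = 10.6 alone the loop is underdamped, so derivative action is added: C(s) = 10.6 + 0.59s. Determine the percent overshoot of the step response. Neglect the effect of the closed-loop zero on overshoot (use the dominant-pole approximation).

23.1%

Forward path: (10.6 + 0.59s)·5.1/(s(s+3.2)). The closed-loop characteristic equation is s² + (3.2 + 5.1·0.59)s + 5.1·10.6 = 0.
That is s² + 6.209s + 54.06 = 0, so ω_n = 7.353 rad/s and ζ = 6.209/(2·7.353) = 0.4222.
%OS = 100·exp(−πζ/√(1−ζ²)) = 23.1%.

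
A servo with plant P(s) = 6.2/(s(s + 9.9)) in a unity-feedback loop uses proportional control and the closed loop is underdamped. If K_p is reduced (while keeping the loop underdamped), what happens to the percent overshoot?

decrease

ζ = 9.9/(2√(6.2K_p)) rises as K_p falls; higher damping means less overshoot.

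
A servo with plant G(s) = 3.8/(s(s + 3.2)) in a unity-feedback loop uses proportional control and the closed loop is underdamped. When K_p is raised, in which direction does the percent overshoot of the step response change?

increase

Characteristic equation s² + 3.2s + K_p·3.8 = 0: raising K_p raises ω_n while 2ζω_n = 3.2 is fixed, so ζ falls and overshoot grows.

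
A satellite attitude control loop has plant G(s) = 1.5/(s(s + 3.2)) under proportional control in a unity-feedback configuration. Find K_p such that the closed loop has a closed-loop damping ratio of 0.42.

K_p = 9.67

Closed-loop characteristic equation: s² + 3.2s + K_p·1.5 = 0.
So ω_n = √(1.5K_p) and 2ζω_n = 3.2, giving ζ = 3.2/(2√(1.5K_p)).
Setting ζ = 0.42: √(1.5K_p) = 3.2/(2·0.42) = 3.81, so K_p = 14.51/1.5 = 9.67.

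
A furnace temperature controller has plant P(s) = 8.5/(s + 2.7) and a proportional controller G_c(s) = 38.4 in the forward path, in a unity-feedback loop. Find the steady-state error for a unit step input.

0.0082

The loop is type 0. Static position error constant K_pos = G_c(0)·P(0) = 38.4·3.148 = 120.9.
Steady-state error to a unit step: e_ss = 1/(1+K_pos) = 1/121.9 = 0.0082.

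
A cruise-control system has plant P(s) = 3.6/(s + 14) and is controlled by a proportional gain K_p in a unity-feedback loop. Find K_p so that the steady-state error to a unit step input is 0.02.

K_p = 191

Steady-state error for a unit step on this type-0 loop is 1/(1 + K_p·P(0)).
P(0) = 0.2571. Require 1/(1 + K_p·0.2571) = 0.02, so 1 + 0.2571·K_p = 50.
K_p = (50 − 1)/0.2571 = 191.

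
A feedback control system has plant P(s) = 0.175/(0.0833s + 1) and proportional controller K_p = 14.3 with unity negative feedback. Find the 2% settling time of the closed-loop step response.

Closed loop: T(s) = K_p·P/(1+K_p·P) = 2.502/(0.0833s + 1 + 2.502), with pole at s = −(1 + 2.502)/0.0833 = −42.05.
τ = 1/42.05 = 0.02378 s, so 2% settling time ≈ 4τ = 0.0951 s.

T_s ≈ 0.0951 s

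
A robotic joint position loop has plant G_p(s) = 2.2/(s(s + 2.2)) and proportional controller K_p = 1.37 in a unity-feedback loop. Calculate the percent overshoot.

7.63%

The closed-loop denominator s² + 2.2s + 3.014 gives ω_n = √3.014 = 1.736 and ζ = 2.2/(2ω_n) = 0.6336.
%OS = 100·exp(−πζ/√(1−ζ²)) = 100·exp(−π·0.6336/√0.5985) = 7.63%.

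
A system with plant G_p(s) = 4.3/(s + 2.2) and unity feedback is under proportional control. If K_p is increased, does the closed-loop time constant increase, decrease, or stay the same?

Closed-loop pole is at s = −(2.2+K_p·4.3); larger K_p moves it further left, so τ = 1/(2.2+K_p·4.3) decreases.

decrease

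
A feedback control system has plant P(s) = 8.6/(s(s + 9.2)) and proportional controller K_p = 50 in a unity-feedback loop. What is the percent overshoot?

The closed-loop denominator s² + 9.2s + 430 gives ω_n = √430 = 20.74 and ζ = 9.2/(2ω_n) = 0.2218.
%OS = 100·exp(−πζ/√(1−ζ²)) = 100·exp(−π·0.2218/√0.9508) = 48.9%.

48.9%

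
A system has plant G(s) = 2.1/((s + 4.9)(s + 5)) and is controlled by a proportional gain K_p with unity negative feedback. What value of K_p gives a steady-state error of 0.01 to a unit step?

K_p = 1160

Steady-state error for a unit step on this type-0 loop is 1/(1 + K_p·G(0)).
G(0) = 0.08571. Require 1/(1 + K_p·0.08571) = 0.01, so 1 + 0.08571·K_p = 100.
K_p = (100 − 1)/0.08571 = 1160.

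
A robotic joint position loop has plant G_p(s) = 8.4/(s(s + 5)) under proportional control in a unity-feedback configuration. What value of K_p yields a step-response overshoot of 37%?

K_p = 8.17

From %OS = 100·exp(−πζ/√(1−ζ²)) = 37%, ζ = −ln(0.37)/√(π²+ln²(0.37)) = 0.3017.
Characteristic equation s² + 5s + 8.4K_p = 0 gives ζ = 5/(2√(8.4K_p)).
Setting ζ = 0.3017: √(8.4K_p) = 5/(2·0.3017) = 8.286, so K_p = 68.65/8.4 = 8.17.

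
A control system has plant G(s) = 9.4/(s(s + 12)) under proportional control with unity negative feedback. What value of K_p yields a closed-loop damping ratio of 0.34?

K_p = 33.1

Closed-loop characteristic equation: s² + 12s + K_p·9.4 = 0.
So ω_n = √(9.4K_p) and 2ζω_n = 12, giving ζ = 12/(2√(9.4K_p)).
Setting ζ = 0.34: √(9.4K_p) = 12/(2·0.34) = 17.65, so K_p = 311.4/9.4 = 33.1.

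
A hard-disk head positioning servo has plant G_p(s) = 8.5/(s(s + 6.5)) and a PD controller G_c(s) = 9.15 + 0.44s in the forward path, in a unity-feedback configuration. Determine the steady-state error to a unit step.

0

The open loop G_c(s)G_p(s) has a pole at the origin (type 1), so the static position error constant is infinite and e_ss = 1/(1+∞) = 0.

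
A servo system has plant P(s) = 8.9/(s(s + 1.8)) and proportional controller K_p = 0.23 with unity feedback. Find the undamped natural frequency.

1 + K_p·P(s) = 0 gives s² + 1.8s + 2.047 = 0.
Matching s² + 2ζω_n s + ω_n²: ω_n = √2.047 = 1.431 rad/s and 2ζω_n = 1.8, so ζ = 1.8/(2·1.431) = 0.629.

ω_n = 1.43 rad/s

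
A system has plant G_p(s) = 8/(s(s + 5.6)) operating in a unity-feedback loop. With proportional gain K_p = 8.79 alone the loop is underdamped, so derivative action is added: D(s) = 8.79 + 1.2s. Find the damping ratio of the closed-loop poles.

Forward path: (8.79 + 1.2s)·8/(s(s+5.6)). The closed-loop characteristic equation is s² + (5.6 + 8·1.2)s + 8·8.79 = 0.
That is s² + 15.2s + 70.32 = 0, so ω_n = 8.386 rad/s and ζ = 15.2/(2·8.386) = 0.9063.

ζ = 0.906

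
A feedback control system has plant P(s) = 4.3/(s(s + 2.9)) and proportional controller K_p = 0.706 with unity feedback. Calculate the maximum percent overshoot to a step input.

0.896%

From 1 + K_pP(s) = 0: s² + 2.9s + 3.036 = 0 ⇒ ω_n = 1.742, ζ = 0.8322.
%OS = 100·exp(−πζ/√(1−ζ²)) = 100·exp(−π·0.8322/√0.3074) = 0.896%.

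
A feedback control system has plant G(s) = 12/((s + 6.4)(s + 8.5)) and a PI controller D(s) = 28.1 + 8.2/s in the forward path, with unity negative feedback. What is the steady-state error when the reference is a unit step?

The open loop D(s)G(s) has a pole at the origin (type 1), so the static position error constant is infinite and e_ss = 1/(1+∞) = 0.

0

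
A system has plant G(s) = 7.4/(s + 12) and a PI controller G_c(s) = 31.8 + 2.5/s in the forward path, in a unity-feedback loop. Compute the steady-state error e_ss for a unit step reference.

0

The open loop G_c(s)G(s) has a pole at the origin (type 1), so the static position error constant is infinite and e_ss = 1/(1+∞) = 0.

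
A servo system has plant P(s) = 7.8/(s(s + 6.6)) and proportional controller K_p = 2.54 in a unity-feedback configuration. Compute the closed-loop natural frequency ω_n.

ω_n = 4.45 rad/s

1 + K_p·P(s) = 0 gives s² + 6.6s + 19.81 = 0.
So ω_n² = 19.81 ⇒ ω_n = 4.451 rad/s, and ζ = 6.6/(2ω_n) = 0.741.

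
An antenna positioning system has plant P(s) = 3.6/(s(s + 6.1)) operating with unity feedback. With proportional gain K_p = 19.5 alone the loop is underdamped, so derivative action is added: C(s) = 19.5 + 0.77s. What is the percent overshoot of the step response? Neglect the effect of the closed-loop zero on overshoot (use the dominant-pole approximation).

Forward path: (19.5 + 0.77s)·3.6/(s(s+6.1)). The closed-loop characteristic equation is s² + (6.1 + 3.6·0.77)s + 3.6·19.5 = 0.
That is s² + 8.872s + 70.2 = 0, so ω_n = 8.379 rad/s and ζ = 8.872/(2·8.379) = 0.5294.
%OS = 100·exp(−πζ/√(1−ζ²)) = 14.1%.

14.1%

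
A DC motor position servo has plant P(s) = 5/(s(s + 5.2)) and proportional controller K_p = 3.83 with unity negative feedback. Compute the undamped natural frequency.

ω_n = 4.38 rad/s

With unity feedback the closed-loop characteristic equation is s² + 5.2s + 3.83·5 = s² + 5.2s + 19.15 = 0.
Matching s² + 2ζω_n s + ω_n²: ω_n = √19.15 = 4.376 rad/s and 2ζω_n = 5.2, so ζ = 5.2/(2·4.376) = 0.594.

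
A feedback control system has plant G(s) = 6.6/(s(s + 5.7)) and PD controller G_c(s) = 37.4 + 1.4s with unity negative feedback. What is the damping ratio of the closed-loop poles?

Forward path: (37.4 + 1.4s)·6.6/(s(s+5.7)). The closed-loop characteristic equation is s² + (5.7 + 6.6·1.4)s + 6.6·37.4 = 0.
That is s² + 14.94s + 246.8 = 0, so ω_n = 15.71 rad/s and ζ = 14.94/(2·15.71) = 0.4755.

ζ = 0.475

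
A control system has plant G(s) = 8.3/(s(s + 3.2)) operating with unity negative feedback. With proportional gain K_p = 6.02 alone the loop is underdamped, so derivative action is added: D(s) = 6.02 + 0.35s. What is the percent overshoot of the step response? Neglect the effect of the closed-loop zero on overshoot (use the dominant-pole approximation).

22.2%

Forward path: (6.02 + 0.35s)·8.3/(s(s+3.2)). The closed-loop characteristic equation is s² + (3.2 + 8.3·0.35)s + 8.3·6.02 = 0.
That is s² + 6.105s + 49.97 = 0, so ω_n = 7.069 rad/s and ζ = 6.105/(2·7.069) = 0.4318.
%OS = 100·exp(−πζ/√(1−ζ²)) = 22.2%.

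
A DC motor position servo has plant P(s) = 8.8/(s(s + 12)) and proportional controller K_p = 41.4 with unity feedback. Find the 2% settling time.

Closed-loop characteristic equation: s² + 12s + 364.3 = 0, so ω_n = 19.09 rad/s and ζ = 12/(2·19.09) = 0.3143.
2% settling time T_s ≈ 4/(ζω_n) = 4/6 = 0.667 s.

T_s ≈ 0.667 s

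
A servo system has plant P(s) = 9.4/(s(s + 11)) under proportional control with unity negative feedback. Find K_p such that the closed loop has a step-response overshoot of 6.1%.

K_p = 7.28

From %OS = 100·exp(−πζ/√(1−ζ²)) = 6.1%, ζ = −ln(0.061)/√(π²+ln²(0.061)) = 0.6649.
Characteristic equation s² + 11s + 9.4K_p = 0 gives ζ = 11/(2√(9.4K_p)).
Setting ζ = 0.6649: √(9.4K_p) = 11/(2·0.6649) = 8.271, so K_p = 68.42/9.4 = 7.28.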